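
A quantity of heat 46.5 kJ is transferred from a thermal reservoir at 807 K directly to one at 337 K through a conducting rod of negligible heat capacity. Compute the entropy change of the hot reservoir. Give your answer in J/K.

The hot reservoir loses heat Q, so ΔS_hot = −Q/T_H = −46500/807 = -57.6 J/K.

ΔS_hot = -57.6 J/K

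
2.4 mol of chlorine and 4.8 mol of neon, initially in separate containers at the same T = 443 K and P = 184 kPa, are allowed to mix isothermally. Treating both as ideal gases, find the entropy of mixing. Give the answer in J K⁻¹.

Mole fractions: x_A = 2.4/7.2 = 0.333, x_B = 0.667.
ΔS_mix = −R(n_A ln x_A + n_B ln x_B) = −8.314 × (2.4 ln 0.333 + 4.8 ln 0.667) = 38.1 J/K.

ΔS_mix = 38.1 J/K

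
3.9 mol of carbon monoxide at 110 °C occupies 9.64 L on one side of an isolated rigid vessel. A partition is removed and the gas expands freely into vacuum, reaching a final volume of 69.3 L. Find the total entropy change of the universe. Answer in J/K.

ΔS_universe = 64 J/K

No heat is exchanged and no work is done, so the ideal-gas temperature stays constant.
Entropy is a state function; using a reversible isothermal path, ΔS_gas = nR ln(V₂/V₁) = 3.9 × 8.314 × ln(69.3/9.64) = 64 J/K.
The insulated surroundings exchange no heat, so ΔS_surr = 0 and ΔS_universe = ΔS_gas.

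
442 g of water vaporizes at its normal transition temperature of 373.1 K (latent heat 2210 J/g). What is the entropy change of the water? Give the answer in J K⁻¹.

Heat absorbed by the substance: Q = mL = 442 × 2210 = 976820 J.
At constant T, ΔS = Q_rev/T = 976820 / 373.1 = 2620 J/K.

ΔS = 2620 J/K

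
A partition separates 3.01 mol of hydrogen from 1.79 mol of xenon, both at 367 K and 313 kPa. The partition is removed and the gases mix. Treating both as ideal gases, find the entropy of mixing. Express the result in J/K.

Mole fractions: x_A = 3.01/4.8 = 0.627, x_B = 0.373.
ΔS_mix = −R(n_A ln x_A + n_B ln x_B) = −8.314 × (3.01 ln 0.627 + 1.79 ln 0.373) = 26.4 J/K.

ΔS_mix = 26.4 J/K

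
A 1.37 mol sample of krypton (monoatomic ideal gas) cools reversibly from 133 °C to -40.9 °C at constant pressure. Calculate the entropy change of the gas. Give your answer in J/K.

In kelvin: T₁ = 406.15 K, T₂ = 232.25 K. At constant pressure, ΔS = nC_p ln(T₂/T₁) with C_p = 5R/2 = 20.79 J mol⁻¹ K⁻¹.
ΔS = 1.37 × 20.79 × ln(232.25/406.15) = -15.9 J/K.

ΔS = -15.9 J/K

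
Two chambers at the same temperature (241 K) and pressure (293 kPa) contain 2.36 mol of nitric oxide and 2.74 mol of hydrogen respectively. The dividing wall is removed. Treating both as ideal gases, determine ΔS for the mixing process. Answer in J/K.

Mole fractions: x_A = 2.36/5.1 = 0.463, x_B = 0.537.
ΔS_mix = −R(n_A ln x_A + n_B ln x_B) = −8.314 × (2.36 ln 0.463 + 2.74 ln 0.537) = 29.3 J/K.

ΔS_mix = 29.3 J/K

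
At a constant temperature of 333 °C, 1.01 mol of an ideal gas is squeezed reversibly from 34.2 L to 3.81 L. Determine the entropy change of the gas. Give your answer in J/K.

For an isothermal ideal gas ΔS_gas = nR ln(V₂/V₁) = 1.01 × 8.314 × ln(3.81/34.2) = -18.4 J/K.

ΔS_gas = -18.4 J/K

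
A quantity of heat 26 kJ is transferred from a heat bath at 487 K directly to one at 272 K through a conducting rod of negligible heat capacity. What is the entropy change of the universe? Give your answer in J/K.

ΔS_hot = −Q/T_H = −26000/487 = -53.39 J/K and ΔS_cold = +Q/T_C = 26000/272 = 95.59 J/K.
ΔS_total = -53.39 + 95.59 = 42.2 J/K, positive as the second law requires.

ΔS_total = 42.2 J/K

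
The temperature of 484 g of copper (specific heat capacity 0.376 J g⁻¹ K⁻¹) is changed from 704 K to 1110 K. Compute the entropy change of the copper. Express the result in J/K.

ΔS = ∫dQ_rev/T = m c ln(T₂/T₁) = 484 × 0.376 × ln(1110/704) = 82.9 J/K.

ΔS = 82.9 J/K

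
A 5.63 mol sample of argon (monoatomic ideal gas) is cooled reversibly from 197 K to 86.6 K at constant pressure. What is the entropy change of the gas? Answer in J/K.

ΔS = -96.2 J/K

At constant pressure, ΔS = nC_p ln(T₂/T₁) with C_p = 5R/2 = 20.79 J mol⁻¹ K⁻¹.
ΔS = 5.63 × 20.79 × ln(86.6/197) = -96.2 J/K.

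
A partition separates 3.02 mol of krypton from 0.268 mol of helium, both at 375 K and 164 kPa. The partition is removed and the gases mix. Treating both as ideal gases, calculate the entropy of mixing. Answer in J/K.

Mole fractions: x_A = 3.02/3.29 = 0.918, x_B = 0.0815.
ΔS_mix = −R(n_A ln x_A + n_B ln x_B) = −8.314 × (3.02 ln 0.918 + 0.268 ln 0.0815) = 7.72 J/K.

ΔS_mix = 7.72 J/K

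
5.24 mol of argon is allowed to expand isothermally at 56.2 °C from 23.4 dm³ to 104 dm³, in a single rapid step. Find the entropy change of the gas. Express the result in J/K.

ΔS_gas = 65 J/K

Entropy is a state function, so ΔS_gas depends only on the end states.
For an isothermal ideal gas ΔS_gas = nR ln(V₂/V₁) = 5.24 × 8.314 × ln(104/23.4) = 65 J/K.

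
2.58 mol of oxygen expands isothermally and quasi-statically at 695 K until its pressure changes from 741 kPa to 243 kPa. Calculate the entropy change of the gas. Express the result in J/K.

ΔS_gas = 23.9 J/K

For an isothermal ideal gas ΔS_gas = nR ln(P₁/P₂) = 2.58 × 8.314 × ln(741/243) = 23.9 J/K.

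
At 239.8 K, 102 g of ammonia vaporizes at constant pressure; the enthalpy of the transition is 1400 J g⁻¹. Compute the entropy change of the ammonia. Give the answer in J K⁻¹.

ΔS = 595 J/K

Heat absorbed by the substance: Q = mL = 102 × 1400 = 142800 J.
At constant T, ΔS = Q_rev/T = 142800 / 239.8 = 595 J/K.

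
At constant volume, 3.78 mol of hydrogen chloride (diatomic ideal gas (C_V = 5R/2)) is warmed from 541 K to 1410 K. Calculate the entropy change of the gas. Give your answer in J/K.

ΔS = 75.3 J/K

At constant volume, ΔS = nC_V ln(T₂/T₁) with C_V = 5R/2 = 20.79 J mol⁻¹ K⁻¹.
ΔS = 3.78 × 20.79 × ln(1410/541) = 75.3 J/K.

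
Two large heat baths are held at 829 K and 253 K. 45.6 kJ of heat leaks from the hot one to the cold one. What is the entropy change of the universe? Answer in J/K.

ΔS_hot = −Q/T_H = −45600/829 = -55.01 J/K and ΔS_cold = +Q/T_C = 45600/253 = 180.2 J/K.
ΔS_total = -55.01 + 180.2 = 125 J/K, positive as the second law requires.

ΔS_total = 125 J/K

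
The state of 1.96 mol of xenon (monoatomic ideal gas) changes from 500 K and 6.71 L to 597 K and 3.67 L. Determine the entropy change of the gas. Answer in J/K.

ΔS = -5.5 J/K

Entropy is a state function: ΔS = nC_V ln(T₂/T₁) + nR ln(V₂/V₁), with C_V = 3R/2 = 12.47 J mol⁻¹ K⁻¹ for a monoatomic ideal gas.
ΔS = 1.96 × [12.47 × ln(597/500) + 8.314 × ln(3.67/6.71)] = -5.5 J/K.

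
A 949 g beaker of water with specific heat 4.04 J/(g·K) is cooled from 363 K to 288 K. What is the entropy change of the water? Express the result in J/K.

ΔS = -887 J/K

ΔS = ∫dQ_rev/T = m c ln(T₂/T₁) = 949 × 4.04 × ln(288/363) = -887 J/K.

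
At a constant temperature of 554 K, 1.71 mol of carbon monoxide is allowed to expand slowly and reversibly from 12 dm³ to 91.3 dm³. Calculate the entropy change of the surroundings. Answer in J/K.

ΔS_surr = -28.8 J/K

For an isothermal ideal gas ΔS_gas = nR ln(V₂/V₁) = 1.71 × 8.314 × ln(91.3/12) = 28.8 J/K.
The process is reversible, so ΔS_surr = −ΔS_gas = -28.8 J/K and ΔS_universe = 0.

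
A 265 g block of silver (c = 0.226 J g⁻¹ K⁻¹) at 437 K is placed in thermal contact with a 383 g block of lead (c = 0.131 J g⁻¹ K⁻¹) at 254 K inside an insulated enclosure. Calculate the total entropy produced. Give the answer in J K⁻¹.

Energy balance: T_f = (m₁c₁T₁ + m₂c₂T₂)/(m₁c₁ + m₂c₂) = 353.58 K.
ΔS₁ = m₁c₁ ln(T_f/T₁) = 59.89 × ln(353.58/437) = -12.69 J/K.
ΔS₂ = m₂c₂ ln(T_f/T₂) = 50.173 × ln(353.58/254) = 16.6 J/K.
ΔS_total = -12.69 + 16.6 = 3.91 J/K.

ΔS_total = 3.91 J/K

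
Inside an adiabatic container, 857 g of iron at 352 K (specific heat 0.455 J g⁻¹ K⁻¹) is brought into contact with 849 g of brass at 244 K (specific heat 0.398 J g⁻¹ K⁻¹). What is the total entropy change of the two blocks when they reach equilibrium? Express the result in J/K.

ΔS_total = 12 J/K

Energy balance: T_f = (m₁c₁T₁ + m₂c₂T₂)/(m₁c₁ + m₂c₂) = 301.86 K.
ΔS₁ = m₁c₁ ln(T_f/T₁) = 389.935 × ln(301.86/352) = -59.92 J/K.
ΔS₂ = m₂c₂ ln(T_f/T₂) = 337.902 × ln(301.86/244) = 71.9 J/K.
ΔS_total = -59.92 + 71.9 = 12 J/K.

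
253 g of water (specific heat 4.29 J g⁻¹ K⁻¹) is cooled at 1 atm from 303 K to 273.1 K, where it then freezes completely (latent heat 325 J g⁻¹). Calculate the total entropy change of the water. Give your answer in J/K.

ΔS = -414 J/K

Cooling step: ΔS₁ = m c ln(T_tr/T_i) = 253 × 4.29 × ln(273.1/303) = -112.8 J/K.
Phase change: ΔS₂ = −mL/T_tr = −253 × 325 / 273.1 = -301.1 J/K.
ΔS_total = (-112.8) + (-301.1) = -414 J/K.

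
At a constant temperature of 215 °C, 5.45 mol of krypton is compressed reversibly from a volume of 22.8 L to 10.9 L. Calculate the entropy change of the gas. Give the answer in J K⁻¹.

ΔS_gas = -33.4 J/K

For an isothermal ideal gas ΔS_gas = nR ln(V₂/V₁) = 5.45 × 8.314 × ln(10.9/22.8) = -33.4 J/K.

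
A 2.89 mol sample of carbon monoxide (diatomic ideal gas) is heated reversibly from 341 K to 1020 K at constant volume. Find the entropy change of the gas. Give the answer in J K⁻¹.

At constant volume, ΔS = nC_V ln(T₂/T₁) with C_V = 5R/2 = 20.79 J mol⁻¹ K⁻¹.
ΔS = 2.89 × 20.79 × ln(1020/341) = 65.8 J/K.

ΔS = 65.8 J/K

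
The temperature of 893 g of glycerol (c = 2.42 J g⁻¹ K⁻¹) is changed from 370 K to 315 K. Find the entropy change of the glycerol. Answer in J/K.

ΔS = ∫dQ_rev/T = m c ln(T₂/T₁) = 893 × 2.42 × ln(315/370) = -348 J/K.

ΔS = -348 J/K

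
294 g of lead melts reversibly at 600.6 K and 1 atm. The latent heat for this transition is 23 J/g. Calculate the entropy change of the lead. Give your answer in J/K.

Heat absorbed by the substance: Q = mL = 294 × 23 = 6762 J.
At constant T, ΔS = Q_rev/T = 6762 / 600.6 = 11.3 J/K.

ΔS = 11.3 J/K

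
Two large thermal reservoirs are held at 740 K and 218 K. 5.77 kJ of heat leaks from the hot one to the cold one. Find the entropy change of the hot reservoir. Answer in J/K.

The hot reservoir loses heat Q, so ΔS_hot = −Q/T_H = −5770/740 = -7.8 J/K.

ΔS_hot = -7.8 J/K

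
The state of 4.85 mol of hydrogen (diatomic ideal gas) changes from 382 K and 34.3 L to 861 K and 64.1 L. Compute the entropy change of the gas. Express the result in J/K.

ΔS = 107 J/K

Entropy is a state function: ΔS = nC_V ln(T₂/T₁) + nR ln(V₂/V₁), with C_V = 5R/2 = 20.79 J mol⁻¹ K⁻¹ for a diatomic ideal gas.
ΔS = 4.85 × [20.79 × ln(861/382) + 8.314 × ln(64.1/34.3)] = 107 J/K.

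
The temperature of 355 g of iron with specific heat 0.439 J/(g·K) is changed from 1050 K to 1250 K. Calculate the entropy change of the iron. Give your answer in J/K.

ΔS = ∫dQ_rev/T = m c ln(T₂/T₁) = 355 × 0.439 × ln(1250/1050) = 27.2 J/K.

ΔS = 27.2 J/K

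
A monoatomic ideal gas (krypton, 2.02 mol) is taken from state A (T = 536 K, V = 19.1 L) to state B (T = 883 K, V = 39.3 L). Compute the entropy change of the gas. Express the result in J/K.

ΔS = 24.7 J/K

Entropy is a state function: ΔS = nC_V ln(T₂/T₁) + nR ln(V₂/V₁), with C_V = 3R/2 = 12.47 J mol⁻¹ K⁻¹ for a monoatomic ideal gas.
ΔS = 2.02 × [12.47 × ln(883/536) + 8.314 × ln(39.3/19.1)] = 24.7 J/K.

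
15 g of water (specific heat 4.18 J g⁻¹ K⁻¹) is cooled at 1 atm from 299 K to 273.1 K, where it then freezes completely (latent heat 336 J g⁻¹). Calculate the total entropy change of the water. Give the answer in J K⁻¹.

ΔS = -24.1 J/K

Cooling step: ΔS₁ = m c ln(T_tr/T_i) = 15 × 4.18 × ln(273.1/299) = -5.681 J/K.
Phase change: ΔS₂ = −mL/T_tr = −15 × 336 / 273.1 = -18.45 J/K.
ΔS_total = (-5.681) + (-18.45) = -24.1 J/K.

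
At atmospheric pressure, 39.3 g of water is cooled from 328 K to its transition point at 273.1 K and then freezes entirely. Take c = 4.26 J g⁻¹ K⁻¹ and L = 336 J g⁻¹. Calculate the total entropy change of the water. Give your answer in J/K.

ΔS = -79 J/K

Cooling step: ΔS₁ = m c ln(T_tr/T_i) = 39.3 × 4.26 × ln(273.1/328) = -30.67 J/K.
Phase change: ΔS₂ = −mL/T_tr = −39.3 × 336 / 273.1 = -48.35 J/K.
ΔS_total = (-30.67) + (-48.35) = -79 J/K.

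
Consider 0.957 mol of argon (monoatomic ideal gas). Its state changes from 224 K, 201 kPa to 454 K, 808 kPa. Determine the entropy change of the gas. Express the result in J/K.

ΔS = 2.98 J/K

ΔS = nC_p ln(T₂/T₁) − nR ln(P₂/P₁), with C_p = 5R/2 = 20.79 J mol⁻¹ K⁻¹ for a monoatomic ideal gas.
ΔS = 0.957 × [20.79 × ln(454/224) − 8.314 × ln(808/201)] = 2.98 J/K.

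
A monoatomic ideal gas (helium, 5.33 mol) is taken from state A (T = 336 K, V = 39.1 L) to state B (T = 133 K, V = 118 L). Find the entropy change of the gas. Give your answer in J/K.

Entropy is a state function: ΔS = nC_V ln(T₂/T₁) + nR ln(V₂/V₁), with C_V = 3R/2 = 12.47 J mol⁻¹ K⁻¹ for a monoatomic ideal gas.
ΔS = 5.33 × [12.47 × ln(133/336) + 8.314 × ln(118/39.1)] = -12.7 J/K.

ΔS = -12.7 J/K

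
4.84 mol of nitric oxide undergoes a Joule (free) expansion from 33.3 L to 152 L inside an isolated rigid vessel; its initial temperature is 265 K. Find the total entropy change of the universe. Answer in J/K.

ΔS_universe = 61.1 J/K

No heat is exchanged and no work is done, so the ideal-gas temperature stays constant.
Entropy is a state function; using a reversible isothermal path, ΔS_gas = nR ln(V₂/V₁) = 4.84 × 8.314 × ln(152/33.3) = 61.1 J/K.
The insulated surroundings exchange no heat, so ΔS_surr = 0 and ΔS_universe = ΔS_gas.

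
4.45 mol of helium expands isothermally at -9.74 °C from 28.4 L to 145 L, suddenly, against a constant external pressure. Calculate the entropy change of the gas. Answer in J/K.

ΔS_gas = 60.3 J/K

Entropy is a state function, so ΔS_gas depends only on the end states.
For an isothermal ideal gas ΔS_gas = nR ln(V₂/V₁) = 4.45 × 8.314 × ln(145/28.4) = 60.3 J/K.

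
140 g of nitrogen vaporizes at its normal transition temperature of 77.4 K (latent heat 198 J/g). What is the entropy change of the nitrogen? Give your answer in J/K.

Heat absorbed by the substance: Q = mL = 140 × 198 = 27720 J.
At constant T, ΔS = Q_rev/T = 27720 / 77.4 = 358 J/K.

ΔS = 358 J/K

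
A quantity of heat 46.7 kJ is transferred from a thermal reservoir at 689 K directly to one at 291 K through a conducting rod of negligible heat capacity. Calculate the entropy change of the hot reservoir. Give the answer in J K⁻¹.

The hot reservoir loses heat Q, so ΔS_hot = −Q/T_H = −46700/689 = -67.8 J/K.

ΔS_hot = -67.8 J/K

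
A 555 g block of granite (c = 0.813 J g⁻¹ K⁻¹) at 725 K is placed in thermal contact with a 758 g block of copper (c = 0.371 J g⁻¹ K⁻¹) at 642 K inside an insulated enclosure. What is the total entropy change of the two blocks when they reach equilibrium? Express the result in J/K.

Energy balance: T_f = (m₁c₁T₁ + m₂c₂T₂)/(m₁c₁ + m₂c₂) = 693.13 K.
ΔS₁ = m₁c₁ ln(T_f/T₁) = 451.215 × ln(693.13/725) = -20.28 J/K.
ΔS₂ = m₂c₂ ln(T_f/T₂) = 281.218 × ln(693.13/642) = 21.55 J/K.
ΔS_total = -20.28 + 21.55 = 1.27 J/K.

ΔS_total = 1.27 J/K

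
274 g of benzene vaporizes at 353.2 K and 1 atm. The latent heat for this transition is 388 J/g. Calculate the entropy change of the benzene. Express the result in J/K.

ΔS = 301 J/K

Heat absorbed by the substance: Q = mL = 274 × 388 = 106312 J.
At constant T, ΔS = Q_rev/T = 106312 / 353.2 = 301 J/K.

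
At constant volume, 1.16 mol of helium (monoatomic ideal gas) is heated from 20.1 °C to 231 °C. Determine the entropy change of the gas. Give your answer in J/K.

In kelvin: T₁ = 293.25 K, T₂ = 504.15 K. At constant volume, ΔS = nC_V ln(T₂/T₁) with C_V = 3R/2 = 12.47 J mol⁻¹ K⁻¹.
ΔS = 1.16 × 12.47 × ln(504.15/293.25) = 7.84 J/K.

ΔS = 7.84 J/K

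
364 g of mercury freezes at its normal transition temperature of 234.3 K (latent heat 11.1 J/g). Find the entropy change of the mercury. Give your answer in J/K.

Heat released by the substance: Q = −mL = −364 × 11.1 = −4040.4 J.
At constant T, ΔS = Q_rev/T = −4040.4 / 234.3 = -17.2 J/K.

ΔS = -17.2 J/K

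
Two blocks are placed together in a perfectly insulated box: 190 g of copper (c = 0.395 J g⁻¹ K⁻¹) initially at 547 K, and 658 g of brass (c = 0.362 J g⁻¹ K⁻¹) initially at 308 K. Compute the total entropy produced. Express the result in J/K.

ΔS_total = 10.3 J/K

Energy balance: T_f = (m₁c₁T₁ + m₂c₂T₂)/(m₁c₁ + m₂c₂) = 365.26 K.
ΔS₁ = m₁c₁ ln(T_f/T₁) = 75.05 × ln(365.26/547) = -30.31 J/K.
ΔS₂ = m₂c₂ ln(T_f/T₂) = 238.196 × ln(365.26/308) = 40.62 J/K.
ΔS_total = -30.31 + 40.62 = 10.3 J/K.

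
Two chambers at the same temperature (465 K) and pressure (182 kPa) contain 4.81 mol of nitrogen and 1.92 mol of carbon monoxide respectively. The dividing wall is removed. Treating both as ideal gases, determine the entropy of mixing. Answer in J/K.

Mole fractions: x_A = 4.81/6.73 = 0.715, x_B = 0.285.
ΔS_mix = −R(n_A ln x_A + n_B ln x_B) = −8.314 × (4.81 ln 0.715 + 1.92 ln 0.285) = 33.5 J/K.

ΔS_mix = 33.5 J/K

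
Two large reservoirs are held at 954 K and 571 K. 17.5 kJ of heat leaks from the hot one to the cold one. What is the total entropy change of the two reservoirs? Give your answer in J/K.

ΔS_hot = −Q/T_H = −17500/954 = -18.34 J/K and ΔS_cold = +Q/T_C = 17500/571 = 30.65 J/K.
ΔS_total = -18.34 + 30.65 = 12.3 J/K, positive as the second law requires.

ΔS_total = 12.3 J/K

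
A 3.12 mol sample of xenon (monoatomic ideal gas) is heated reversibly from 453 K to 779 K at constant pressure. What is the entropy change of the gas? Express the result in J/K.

At constant pressure, ΔS = nC_p ln(T₂/T₁) with C_p = 5R/2 = 20.79 J mol⁻¹ K⁻¹.
ΔS = 3.12 × 20.79 × ln(779/453) = 35.2 J/K.

ΔS = 35.2 J/K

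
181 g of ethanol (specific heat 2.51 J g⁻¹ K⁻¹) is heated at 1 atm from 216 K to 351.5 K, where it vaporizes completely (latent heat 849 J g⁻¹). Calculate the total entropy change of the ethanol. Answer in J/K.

Warming step: ΔS₁ = m c ln(T_tr/T_i) = 181 × 2.51 × ln(351.5/216) = 221.2 J/K.
Phase change: ΔS₂ = +mL/T_tr = 181 × 849 / 351.5 = 437.2 J/K.
ΔS_total = (221.2) + (437.2) = 658 J/K.

ΔS = 658 J/K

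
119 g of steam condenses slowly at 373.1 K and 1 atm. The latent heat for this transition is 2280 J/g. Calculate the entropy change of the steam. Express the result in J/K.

Heat released by the substance: Q = −mL = −119 × 2280 = −271320 J.
At constant T, ΔS = Q_rev/T = −271320 / 373.1 = -727 J/K.

ΔS = -727 J/K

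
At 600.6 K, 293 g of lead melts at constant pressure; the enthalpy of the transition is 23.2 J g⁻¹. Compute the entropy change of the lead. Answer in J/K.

Heat absorbed by the substance: Q = mL = 293 × 23.2 = 6797.6 J.
At constant T, ΔS = Q_rev/T = 6797.6 / 600.6 = 11.3 J/K.

ΔS = 11.3 J/K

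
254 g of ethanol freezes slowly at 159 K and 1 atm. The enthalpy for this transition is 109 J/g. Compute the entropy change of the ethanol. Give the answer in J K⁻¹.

ΔS = -174 J/K

Heat released by the substance: Q = −mL = −254 × 109 = −27686 J.
At constant T, ΔS = Q_rev/T = −27686 / 159 = -174 J/K.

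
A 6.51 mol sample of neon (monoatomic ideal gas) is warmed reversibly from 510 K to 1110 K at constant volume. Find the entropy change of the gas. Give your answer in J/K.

ΔS = 63.1 J/K

At constant volume, ΔS = nC_V ln(T₂/T₁) with C_V = 3R/2 = 12.47 J mol⁻¹ K⁻¹.
ΔS = 6.51 × 12.47 × ln(1110/510) = 63.1 J/K.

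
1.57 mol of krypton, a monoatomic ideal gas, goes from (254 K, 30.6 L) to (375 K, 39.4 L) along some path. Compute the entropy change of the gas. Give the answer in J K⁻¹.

ΔS = 10.9 J/K

Entropy is a state function: ΔS = nC_V ln(T₂/T₁) + nR ln(V₂/V₁), with C_V = 3R/2 = 12.47 J mol⁻¹ K⁻¹ for a monoatomic ideal gas.
ΔS = 1.57 × [12.47 × ln(375/254) + 8.314 × ln(39.4/30.6)] = 10.9 J/K.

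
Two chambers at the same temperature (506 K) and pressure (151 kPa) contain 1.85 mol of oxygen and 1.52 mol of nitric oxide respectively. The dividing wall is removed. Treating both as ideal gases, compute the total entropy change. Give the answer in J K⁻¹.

ΔS_mix = 19.3 J/K

Mole fractions: x_A = 1.85/3.37 = 0.549, x_B = 0.451.
ΔS_mix = −R(n_A ln x_A + n_B ln x_B) = −8.314 × (1.85 ln 0.549 + 1.52 ln 0.451) = 19.3 J/K.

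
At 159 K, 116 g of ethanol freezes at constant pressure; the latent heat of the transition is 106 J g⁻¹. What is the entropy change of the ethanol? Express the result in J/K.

Heat released by the substance: Q = −mL = −116 × 106 = −12296 J.
At constant T, ΔS = Q_rev/T = −12296 / 159 = -77.3 J/K.

ΔS = -77.3 J/K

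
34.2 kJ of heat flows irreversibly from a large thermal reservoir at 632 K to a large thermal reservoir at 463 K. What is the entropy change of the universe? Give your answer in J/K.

ΔS_hot = −Q/T_H = −34200/632 = -54.11 J/K and ΔS_cold = +Q/T_C = 34200/463 = 73.87 J/K.
ΔS_total = -54.11 + 73.87 = 19.8 J/K, positive as the second law requires.

ΔS_total = 19.8 J/K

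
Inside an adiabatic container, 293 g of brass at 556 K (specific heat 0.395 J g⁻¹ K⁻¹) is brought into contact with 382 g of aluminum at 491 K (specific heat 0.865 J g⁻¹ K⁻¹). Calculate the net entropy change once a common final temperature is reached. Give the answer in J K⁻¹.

ΔS_total = 0.675 J/K

Energy balance: T_f = (m₁c₁T₁ + m₂c₂T₂)/(m₁c₁ + m₂c₂) = 507.86 K.
ΔS₁ = m₁c₁ ln(T_f/T₁) = 115.735 × ln(507.86/556) = -10.481 J/K.
ΔS₂ = m₂c₂ ln(T_f/T₂) = 330.43 × ln(507.86/491) = 11.1565 J/K.
ΔS_total = -10.481 + 11.1565 = 0.675 J/K.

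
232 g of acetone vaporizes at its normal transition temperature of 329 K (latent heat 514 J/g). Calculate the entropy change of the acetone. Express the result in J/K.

Heat absorbed by the substance: Q = mL = 232 × 514 = 119248 J.
At constant T, ΔS = Q_rev/T = 119248 / 329 = 362 J/K.

ΔS = 362 J/K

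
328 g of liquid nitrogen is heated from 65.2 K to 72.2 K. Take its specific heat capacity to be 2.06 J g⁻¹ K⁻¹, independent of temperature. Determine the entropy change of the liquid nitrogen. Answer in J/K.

ΔS = 68.9 J/K

ΔS = ∫dQ_rev/T = m c ln(T₂/T₁) = 328 × 2.06 × ln(72.2/65.2) = 68.9 J/K.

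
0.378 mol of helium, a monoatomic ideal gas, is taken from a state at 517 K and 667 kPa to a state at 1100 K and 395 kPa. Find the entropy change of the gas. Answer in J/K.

ΔS = nC_p ln(T₂/T₁) − nR ln(P₂/P₁), with C_p = 5R/2 = 20.79 J mol⁻¹ K⁻¹ for a monoatomic ideal gas.
ΔS = 0.378 × [20.79 × ln(1100/517) − 8.314 × ln(395/667)] = 7.58 J/K.

ΔS = 7.58 J/K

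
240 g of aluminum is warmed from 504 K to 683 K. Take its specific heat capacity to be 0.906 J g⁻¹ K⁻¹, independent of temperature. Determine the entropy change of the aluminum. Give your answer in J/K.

ΔS = 66.1 J/K

ΔS = ∫dQ_rev/T = m c ln(T₂/T₁) = 240 × 0.906 × ln(683/504) = 66.1 J/K.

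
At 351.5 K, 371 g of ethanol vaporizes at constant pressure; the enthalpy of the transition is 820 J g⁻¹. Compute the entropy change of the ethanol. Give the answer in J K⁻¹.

Heat absorbed by the substance: Q = mL = 371 × 820 = 304220 J.
At constant T, ΔS = Q_rev/T = 304220 / 351.5 = 865 J/K.

ΔS = 865 J/K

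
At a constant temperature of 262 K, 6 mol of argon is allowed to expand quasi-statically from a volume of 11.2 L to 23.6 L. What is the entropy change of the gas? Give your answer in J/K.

ΔS_gas = 37.2 J/K

For an isothermal ideal gas ΔS_gas = nR ln(V₂/V₁) = 6 × 8.314 × ln(23.6/11.2) = 37.2 J/K.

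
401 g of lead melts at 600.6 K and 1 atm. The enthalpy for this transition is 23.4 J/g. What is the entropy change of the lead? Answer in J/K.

Heat absorbed by the substance: Q = mL = 401 × 23.4 = 9383.4 J.
At constant T, ΔS = Q_rev/T = 9383.4 / 600.6 = 15.6 J/K.

ΔS = 15.6 J/K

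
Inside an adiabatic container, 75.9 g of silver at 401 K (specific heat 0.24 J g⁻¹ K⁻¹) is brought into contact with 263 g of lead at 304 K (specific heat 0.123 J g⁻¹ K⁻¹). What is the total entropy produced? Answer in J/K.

Energy balance: T_f = (m₁c₁T₁ + m₂c₂T₂)/(m₁c₁ + m₂c₂) = 338.94 K.
ΔS₁ = m₁c₁ ln(T_f/T₁) = 18.216 × ln(338.94/401) = -3.063 J/K.
ΔS₂ = m₂c₂ ln(T_f/T₂) = 32.349 × ln(338.94/304) = 3.52 J/K.
ΔS_total = -3.063 + 3.52 = 0.457 J/K.

ΔS_total = 0.457 J/K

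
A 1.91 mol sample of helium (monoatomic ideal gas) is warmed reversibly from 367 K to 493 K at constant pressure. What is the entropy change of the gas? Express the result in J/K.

At constant pressure, ΔS = nC_p ln(T₂/T₁) with C_p = 5R/2 = 20.79 J mol⁻¹ K⁻¹.
ΔS = 1.91 × 20.79 × ln(493/367) = 11.7 J/K.

ΔS = 11.7 J/K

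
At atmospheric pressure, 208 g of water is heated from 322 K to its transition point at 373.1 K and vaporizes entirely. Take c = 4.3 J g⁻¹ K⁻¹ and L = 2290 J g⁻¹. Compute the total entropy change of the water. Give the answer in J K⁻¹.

ΔS = 1410 J/K

Warming step: ΔS₁ = m c ln(T_tr/T_i) = 208 × 4.3 × ln(373.1/322) = 131.7 J/K.
Phase change: ΔS₂ = +mL/T_tr = 208 × 2290 / 373.1 = 1277 J/K.
ΔS_total = (131.7) + (1277) = 1410 J/K.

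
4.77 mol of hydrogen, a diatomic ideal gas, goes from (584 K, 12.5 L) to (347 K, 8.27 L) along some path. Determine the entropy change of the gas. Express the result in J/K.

ΔS = -68 J/K

Entropy is a state function: ΔS = nC_V ln(T₂/T₁) + nR ln(V₂/V₁), with C_V = 5R/2 = 20.79 J mol⁻¹ K⁻¹ for a diatomic ideal gas.
ΔS = 4.77 × [20.79 × ln(347/584) + 8.314 × ln(8.27/12.5)] = -68 J/K.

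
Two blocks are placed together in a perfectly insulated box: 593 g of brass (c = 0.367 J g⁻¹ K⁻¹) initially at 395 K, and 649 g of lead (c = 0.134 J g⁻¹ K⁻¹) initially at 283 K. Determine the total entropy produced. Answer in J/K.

Energy balance: T_f = (m₁c₁T₁ + m₂c₂T₂)/(m₁c₁ + m₂c₂) = 363.02 K.
ΔS₁ = m₁c₁ ln(T_f/T₁) = 217.631 × ln(363.02/395) = -18.373 J/K.
ΔS₂ = m₂c₂ ln(T_f/T₂) = 86.966 × ln(363.02/283) = 21.656 J/K.
ΔS_total = -18.373 + 21.656 = 3.28 J/K.

ΔS_total = 3.28 J/K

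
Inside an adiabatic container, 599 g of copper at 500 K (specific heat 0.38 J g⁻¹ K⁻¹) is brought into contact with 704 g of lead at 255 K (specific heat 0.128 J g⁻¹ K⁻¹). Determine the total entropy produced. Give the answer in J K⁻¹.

ΔS_total = 13.1 J/K

Energy balance: T_f = (m₁c₁T₁ + m₂c₂T₂)/(m₁c₁ + m₂c₂) = 430.52 K.
ΔS₁ = m₁c₁ ln(T_f/T₁) = 227.62 × ln(430.52/500) = -34.06 J/K.
ΔS₂ = m₂c₂ ln(T_f/T₂) = 90.112 × ln(430.52/255) = 47.19 J/K.
ΔS_total = -34.06 + 47.19 = 13.1 J/K.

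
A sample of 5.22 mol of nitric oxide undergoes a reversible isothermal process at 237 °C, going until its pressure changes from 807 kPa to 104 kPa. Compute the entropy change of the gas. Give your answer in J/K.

ΔS_gas = 88.9 J/K

For an isothermal ideal gas ΔS_gas = nR ln(P₁/P₂) = 5.22 × 8.314 × ln(807/104) = 88.9 J/K.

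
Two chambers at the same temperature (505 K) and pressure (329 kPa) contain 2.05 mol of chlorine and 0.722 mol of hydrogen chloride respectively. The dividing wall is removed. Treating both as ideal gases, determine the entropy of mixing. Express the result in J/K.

Mole fractions: x_A = 2.05/2.77 = 0.74, x_B = 0.26.
ΔS_mix = −R(n_A ln x_A + n_B ln x_B) = −8.314 × (2.05 ln 0.74 + 0.722 ln 0.26) = 13.2 J/K.

ΔS_mix = 13.2 J/K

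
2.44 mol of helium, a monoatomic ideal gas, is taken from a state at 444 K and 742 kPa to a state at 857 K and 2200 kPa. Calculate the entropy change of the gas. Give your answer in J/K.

ΔS = 11.3 J/K

ΔS = nC_p ln(T₂/T₁) − nR ln(P₂/P₁), with C_p = 5R/2 = 20.79 J mol⁻¹ K⁻¹ for a monoatomic ideal gas.
ΔS = 2.44 × [20.79 × ln(857/444) − 8.314 × ln(2200/742)] = 11.3 J/K.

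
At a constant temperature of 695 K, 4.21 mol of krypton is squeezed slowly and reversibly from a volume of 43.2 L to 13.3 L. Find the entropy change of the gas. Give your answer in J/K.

For an isothermal ideal gas ΔS_gas = nR ln(V₂/V₁) = 4.21 × 8.314 × ln(13.3/43.2) = -41.2 J/K.

ΔS_gas = -41.2 J/K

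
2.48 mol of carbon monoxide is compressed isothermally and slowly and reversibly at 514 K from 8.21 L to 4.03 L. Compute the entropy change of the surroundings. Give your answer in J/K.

For an isothermal ideal gas ΔS_gas = nR ln(V₂/V₁) = 2.48 × 8.314 × ln(4.03/8.21) = -14.7 J/K.
The process is reversible, so ΔS_surr = −ΔS_gas = 14.7 J/K and ΔS_universe = 0.

ΔS_surr = 14.7 J/K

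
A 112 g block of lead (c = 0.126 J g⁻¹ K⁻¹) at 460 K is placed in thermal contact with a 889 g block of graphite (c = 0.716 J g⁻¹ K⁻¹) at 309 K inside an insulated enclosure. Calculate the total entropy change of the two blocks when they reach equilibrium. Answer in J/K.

ΔS_total = 1.24 J/K

Energy balance: T_f = (m₁c₁T₁ + m₂c₂T₂)/(m₁c₁ + m₂c₂) = 312.28 K.
ΔS₁ = m₁c₁ ln(T_f/T₁) = 14.112 × ln(312.28/460) = -5.4662 J/K.
ΔS₂ = m₂c₂ ln(T_f/T₂) = 636.524 × ln(312.28/309) = 6.7111 J/K.
ΔS_total = -5.4662 + 6.7111 = 1.24 J/K.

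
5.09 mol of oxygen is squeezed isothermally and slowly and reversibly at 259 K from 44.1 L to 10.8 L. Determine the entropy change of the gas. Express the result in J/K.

ΔS_gas = -59.5 J/K

For an isothermal ideal gas ΔS_gas = nR ln(V₂/V₁) = 5.09 × 8.314 × ln(10.8/44.1) = -59.5 J/K.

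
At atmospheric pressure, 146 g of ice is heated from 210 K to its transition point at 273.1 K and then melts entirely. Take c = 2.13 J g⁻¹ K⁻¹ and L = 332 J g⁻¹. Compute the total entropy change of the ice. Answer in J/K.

ΔS = 259 J/K

Warming step: ΔS₁ = m c ln(T_tr/T_i) = 146 × 2.13 × ln(273.1/210) = 81.7 J/K.
Phase change: ΔS₂ = +mL/T_tr = 146 × 332 / 273.1 = 177.5 J/K.
ΔS_total = (81.7) + (177.5) = 259 J/K.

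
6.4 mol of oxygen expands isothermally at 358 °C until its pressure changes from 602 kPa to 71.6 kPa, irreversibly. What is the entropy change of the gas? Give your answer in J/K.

ΔS_gas = 113 J/K

Entropy is a state function, so ΔS_gas depends only on the end states.
For an isothermal ideal gas ΔS_gas = nR ln(P₁/P₂) = 6.4 × 8.314 × ln(602/71.6) = 113 J/K.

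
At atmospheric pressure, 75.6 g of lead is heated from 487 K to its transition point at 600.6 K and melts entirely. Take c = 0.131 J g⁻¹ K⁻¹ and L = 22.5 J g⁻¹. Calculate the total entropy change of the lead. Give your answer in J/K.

ΔS = 4.91 J/K

Warming step: ΔS₁ = m c ln(T_tr/T_i) = 75.6 × 0.131 × ln(600.6/487) = 2.076 J/K.
Phase change: ΔS₂ = +mL/T_tr = 75.6 × 22.5 / 600.6 = 2.832 J/K.
ΔS_total = (2.076) + (2.832) = 4.91 J/K.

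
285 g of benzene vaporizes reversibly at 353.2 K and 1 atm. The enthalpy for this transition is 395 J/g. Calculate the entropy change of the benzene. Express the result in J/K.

Heat absorbed by the substance: Q = mL = 285 × 395 = 112575 J.
At constant T, ΔS = Q_rev/T = 112575 / 353.2 = 319 J/K.

ΔS = 319 J/K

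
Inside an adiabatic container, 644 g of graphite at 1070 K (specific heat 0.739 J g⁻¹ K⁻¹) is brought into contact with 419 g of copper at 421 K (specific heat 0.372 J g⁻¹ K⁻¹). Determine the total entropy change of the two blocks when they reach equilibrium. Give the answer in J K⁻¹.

ΔS_total = 43 J/K

Energy balance: T_f = (m₁c₁T₁ + m₂c₂T₂)/(m₁c₁ + m₂c₂) = 909.88 K.
ΔS₁ = m₁c₁ ln(T_f/T₁) = 475.916 × ln(909.88/1070) = -77.14 J/K.
ΔS₂ = m₂c₂ ln(T_f/T₂) = 155.868 × ln(909.88/421) = 120.1 J/K.
ΔS_total = -77.14 + 120.1 = 43 J/K.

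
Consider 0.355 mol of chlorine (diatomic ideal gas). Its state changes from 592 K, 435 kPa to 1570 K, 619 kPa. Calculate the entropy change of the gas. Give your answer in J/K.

ΔS = 9.03 J/K

ΔS = nC_p ln(T₂/T₁) − nR ln(P₂/P₁), with C_p = 7R/2 = 29.1 J mol⁻¹ K⁻¹ for a diatomic ideal gas.
ΔS = 0.355 × [29.1 × ln(1570/592) − 8.314 × ln(619/435)] = 9.03 J/K.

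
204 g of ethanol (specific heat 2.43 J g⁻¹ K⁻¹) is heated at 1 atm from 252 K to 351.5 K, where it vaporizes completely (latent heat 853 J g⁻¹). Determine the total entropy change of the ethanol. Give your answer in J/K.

ΔS = 660 J/K

Warming step: ΔS₁ = m c ln(T_tr/T_i) = 204 × 2.43 × ln(351.5/252) = 165 J/K.
Phase change: ΔS₂ = +mL/T_tr = 204 × 853 / 351.5 = 495.1 J/K.
ΔS_total = (165) + (495.1) = 660 J/K.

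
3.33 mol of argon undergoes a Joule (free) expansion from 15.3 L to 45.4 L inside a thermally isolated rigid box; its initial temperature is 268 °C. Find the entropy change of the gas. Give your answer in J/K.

For an ideal gas in free expansion Q = 0 and W = 0, so T is unchanged.
Entropy is a state function; using a reversible isothermal path, ΔS_gas = nR ln(V₂/V₁) = 3.33 × 8.314 × ln(45.4/15.3) = 30.1 J/K.

ΔS_gas = 30.1 J/K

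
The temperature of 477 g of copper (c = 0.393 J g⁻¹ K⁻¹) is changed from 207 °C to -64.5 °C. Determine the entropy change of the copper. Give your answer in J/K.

In kelvin: T₁ = 480.15 K, T₂ = 208.65 K. ΔS = ∫dQ_rev/T = m c ln(T₂/T₁) = 477 × 0.393 × ln(208.65/480.15) = -156 J/K.

ΔS = -156 J/K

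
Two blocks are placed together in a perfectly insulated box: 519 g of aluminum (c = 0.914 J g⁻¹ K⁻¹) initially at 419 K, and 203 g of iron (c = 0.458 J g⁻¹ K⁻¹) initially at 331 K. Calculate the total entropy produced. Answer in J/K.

ΔS_total = 2.05 J/K

Energy balance: T_f = (m₁c₁T₁ + m₂c₂T₂)/(m₁c₁ + m₂c₂) = 404.58 K.
ΔS₁ = m₁c₁ ln(T_f/T₁) = 474.366 × ln(404.58/419) = -16.61 J/K.
ΔS₂ = m₂c₂ ln(T_f/T₂) = 92.974 × ln(404.58/331) = 18.66 J/K.
ΔS_total = -16.61 + 18.66 = 2.05 J/K.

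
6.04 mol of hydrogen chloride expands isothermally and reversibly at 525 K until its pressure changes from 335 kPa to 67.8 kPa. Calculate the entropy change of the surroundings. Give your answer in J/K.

ΔS_surr = -80.2 J/K

For an isothermal ideal gas ΔS_gas = nR ln(P₁/P₂) = 6.04 × 8.314 × ln(335/67.8) = 80.2 J/K.
The process is reversible, so ΔS_surr = −ΔS_gas = -80.2 J/K and ΔS_universe = 0.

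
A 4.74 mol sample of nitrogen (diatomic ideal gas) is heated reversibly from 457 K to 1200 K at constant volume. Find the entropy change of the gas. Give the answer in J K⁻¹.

At constant volume, ΔS = nC_V ln(T₂/T₁) with C_V = 5R/2 = 20.79 J mol⁻¹ K⁻¹.
ΔS = 4.74 × 20.79 × ln(1200/457) = 95.1 J/K.

ΔS = 95.1 J/K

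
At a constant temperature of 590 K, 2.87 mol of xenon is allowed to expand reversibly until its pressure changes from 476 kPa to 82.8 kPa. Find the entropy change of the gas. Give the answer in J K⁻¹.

For an isothermal ideal gas ΔS_gas = nR ln(P₁/P₂) = 2.87 × 8.314 × ln(476/82.8) = 41.7 J/K.

ΔS_gas = 41.7 J/K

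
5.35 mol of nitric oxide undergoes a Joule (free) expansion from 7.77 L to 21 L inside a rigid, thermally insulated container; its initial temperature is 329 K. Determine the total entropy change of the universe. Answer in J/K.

For an ideal gas in free expansion Q = 0 and W = 0, so T is unchanged.
Entropy is a state function; using a reversible isothermal path, ΔS_gas = nR ln(V₂/V₁) = 5.35 × 8.314 × ln(21/7.77) = 44.2 J/K.
The insulated surroundings exchange no heat, so ΔS_surr = 0 and ΔS_universe = ΔS_gas.

ΔS_universe = 44.2 J/K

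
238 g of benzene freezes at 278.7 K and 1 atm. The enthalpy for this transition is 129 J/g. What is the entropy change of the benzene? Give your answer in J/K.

Heat released by the substance: Q = −mL = −238 × 129 = −30702 J.
At constant T, ΔS = Q_rev/T = −30702 / 278.7 = -110 J/K.

ΔS = -110 J/K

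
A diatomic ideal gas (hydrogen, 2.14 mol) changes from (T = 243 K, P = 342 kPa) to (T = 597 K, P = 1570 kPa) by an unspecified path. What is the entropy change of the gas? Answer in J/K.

ΔS = nC_p ln(T₂/T₁) − nR ln(P₂/P₁), with C_p = 7R/2 = 29.1 J mol⁻¹ K⁻¹ for a diatomic ideal gas.
ΔS = 2.14 × [29.1 × ln(597/243) − 8.314 × ln(1570/342)] = 28.9 J/K.

ΔS = 28.9 J/K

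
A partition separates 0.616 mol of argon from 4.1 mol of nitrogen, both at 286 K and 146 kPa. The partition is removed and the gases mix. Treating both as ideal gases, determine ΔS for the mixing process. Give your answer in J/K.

Mole fractions: x_A = 0.616/4.72 = 0.131, x_B = 0.869.
ΔS_mix = −R(n_A ln x_A + n_B ln x_B) = −8.314 × (0.616 ln 0.131 + 4.1 ln 0.869) = 15.2 J/K.

ΔS_mix = 15.2 J/K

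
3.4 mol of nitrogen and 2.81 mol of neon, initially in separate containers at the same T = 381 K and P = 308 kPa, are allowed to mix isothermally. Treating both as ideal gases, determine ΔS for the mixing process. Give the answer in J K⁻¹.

ΔS_mix = 35.6 J/K

Mole fractions: x_A = 3.4/6.21 = 0.548, x_B = 0.452.
ΔS_mix = −R(n_A ln x_A + n_B ln x_B) = −8.314 × (3.4 ln 0.548 + 2.81 ln 0.452) = 35.6 J/K.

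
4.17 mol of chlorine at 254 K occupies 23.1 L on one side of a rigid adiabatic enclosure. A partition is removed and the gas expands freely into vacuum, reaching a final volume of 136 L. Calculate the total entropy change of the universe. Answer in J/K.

No heat is exchanged and no work is done, so the ideal-gas temperature stays constant.
Entropy is a state function; using a reversible isothermal path, ΔS_gas = nR ln(V₂/V₁) = 4.17 × 8.314 × ln(136/23.1) = 61.5 J/K.
The insulated surroundings exchange no heat, so ΔS_surr = 0 and ΔS_universe = ΔS_gas.

ΔS_universe = 61.5 J/K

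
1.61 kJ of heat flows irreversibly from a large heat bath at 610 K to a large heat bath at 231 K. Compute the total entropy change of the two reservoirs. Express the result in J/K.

ΔS_hot = −Q/T_H = −1610/610 = -2.639 J/K and ΔS_cold = +Q/T_C = 1610/231 = 6.97 J/K.
ΔS_total = -2.639 + 6.97 = 4.33 J/K, positive as the second law requires.

ΔS_total = 4.33 J/K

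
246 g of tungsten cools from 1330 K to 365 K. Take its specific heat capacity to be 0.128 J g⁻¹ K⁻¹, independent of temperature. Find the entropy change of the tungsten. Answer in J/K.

ΔS = ∫dQ_rev/T = m c ln(T₂/T₁) = 246 × 0.128 × ln(365/1330) = -40.7 J/K.

ΔS = -40.7 J/K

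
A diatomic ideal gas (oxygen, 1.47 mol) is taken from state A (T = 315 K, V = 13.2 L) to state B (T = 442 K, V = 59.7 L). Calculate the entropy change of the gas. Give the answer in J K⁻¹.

Entropy is a state function: ΔS = nC_V ln(T₂/T₁) + nR ln(V₂/V₁), with C_V = 5R/2 = 20.79 J mol⁻¹ K⁻¹ for a diatomic ideal gas.
ΔS = 1.47 × [20.79 × ln(442/315) + 8.314 × ln(59.7/13.2)] = 28.8 J/K.

ΔS = 28.8 J/K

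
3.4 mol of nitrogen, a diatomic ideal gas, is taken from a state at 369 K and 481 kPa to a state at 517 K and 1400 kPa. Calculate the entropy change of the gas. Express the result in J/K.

ΔS = 3.17 J/K

ΔS = nC_p ln(T₂/T₁) − nR ln(P₂/P₁), with C_p = 7R/2 = 29.1 J mol⁻¹ K⁻¹ for a diatomic ideal gas.
ΔS = 3.4 × [29.1 × ln(517/369) − 8.314 × ln(1400/481)] = 3.17 J/K.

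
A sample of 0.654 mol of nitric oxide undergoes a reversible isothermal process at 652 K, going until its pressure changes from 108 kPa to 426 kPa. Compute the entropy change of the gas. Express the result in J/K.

ΔS_gas = -7.46 J/K

For an isothermal ideal gas ΔS_gas = nR ln(P₁/P₂) = 0.654 × 8.314 × ln(108/426) = -7.46 J/K.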